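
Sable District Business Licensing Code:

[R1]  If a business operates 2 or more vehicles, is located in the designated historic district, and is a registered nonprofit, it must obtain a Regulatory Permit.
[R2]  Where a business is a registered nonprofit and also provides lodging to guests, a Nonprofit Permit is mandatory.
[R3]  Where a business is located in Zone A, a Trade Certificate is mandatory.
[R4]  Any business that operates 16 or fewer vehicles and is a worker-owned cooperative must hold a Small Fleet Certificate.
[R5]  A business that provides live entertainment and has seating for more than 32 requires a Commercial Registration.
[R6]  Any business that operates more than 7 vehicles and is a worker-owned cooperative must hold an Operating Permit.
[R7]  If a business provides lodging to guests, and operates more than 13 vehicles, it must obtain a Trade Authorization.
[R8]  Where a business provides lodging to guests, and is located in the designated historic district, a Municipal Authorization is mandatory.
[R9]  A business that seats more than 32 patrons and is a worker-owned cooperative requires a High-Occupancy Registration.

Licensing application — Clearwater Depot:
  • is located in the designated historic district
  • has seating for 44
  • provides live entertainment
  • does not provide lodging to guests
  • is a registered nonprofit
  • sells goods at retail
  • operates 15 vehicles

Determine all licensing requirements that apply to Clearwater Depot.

[R1] vehicles 15 ≥ 2; is located in the designated historic district; is a registered nonprofit → Regulatory Permit required.
[R2] is a registered nonprofit; does not provide lodging to guests → Nonprofit Permit not required.
[R3] is located in the designated historic district (not: is located in Zone A) → Trade Certificate not required.
[R4] vehicles 15 ≤ 16; is a registered nonprofit (not: is a worker-owned cooperative) → Small Fleet Certificate not required.
[R5] provides live entertainment; seating 44 > 32 → Commercial Registration required.
[R6] vehicles 15 > 7; is a registered nonprofit (not: is a worker-owned cooperative) → Operating Permit not required.
[R7] does not provide lodging to guests; vehicles 15 > 13 → Trade Authorization not required.
[R8] does not provide lodging to guests; is located in the designated historic district → Municipal Authorization not required.
[R9] seating 44 > 32; is a registered nonprofit (not: is a worker-owned cooperative) → High-Occupancy Registration not required.

Commercial Registration, Regulatory Permit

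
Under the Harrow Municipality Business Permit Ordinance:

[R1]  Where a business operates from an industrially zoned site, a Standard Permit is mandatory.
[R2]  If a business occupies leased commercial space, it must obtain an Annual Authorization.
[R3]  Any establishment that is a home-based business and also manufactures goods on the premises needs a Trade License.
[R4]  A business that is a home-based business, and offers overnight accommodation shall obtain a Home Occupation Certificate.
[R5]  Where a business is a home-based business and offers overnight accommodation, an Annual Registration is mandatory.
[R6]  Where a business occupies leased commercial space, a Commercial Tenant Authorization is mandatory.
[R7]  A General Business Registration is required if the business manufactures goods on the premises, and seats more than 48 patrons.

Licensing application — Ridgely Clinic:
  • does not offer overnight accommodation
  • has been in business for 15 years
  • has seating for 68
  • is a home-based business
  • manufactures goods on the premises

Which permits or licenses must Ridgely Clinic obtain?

General Business Registration, Trade License

[R1] is a home-based business (not: operates from an industrially zoned site) → Standard Permit not required.
[R2] is a home-based business (not: occupies leased commercial space) → Annual Authorization not required.
[R3] is a home-based business; manufactures goods on the premises → Trade License required.
[R4] is a home-based business; does not offer overnight accommodation → Home Occupation Certificate not required.
[R5] is a home-based business; does not offer overnight accommodation → Annual Registration not required.
[R6] is a home-based business (not: occupies leased commercial space) → Commercial Tenant Authorization not required.
[R7] manufactures goods on the premises; seating 68 > 48 → General Business Registration required.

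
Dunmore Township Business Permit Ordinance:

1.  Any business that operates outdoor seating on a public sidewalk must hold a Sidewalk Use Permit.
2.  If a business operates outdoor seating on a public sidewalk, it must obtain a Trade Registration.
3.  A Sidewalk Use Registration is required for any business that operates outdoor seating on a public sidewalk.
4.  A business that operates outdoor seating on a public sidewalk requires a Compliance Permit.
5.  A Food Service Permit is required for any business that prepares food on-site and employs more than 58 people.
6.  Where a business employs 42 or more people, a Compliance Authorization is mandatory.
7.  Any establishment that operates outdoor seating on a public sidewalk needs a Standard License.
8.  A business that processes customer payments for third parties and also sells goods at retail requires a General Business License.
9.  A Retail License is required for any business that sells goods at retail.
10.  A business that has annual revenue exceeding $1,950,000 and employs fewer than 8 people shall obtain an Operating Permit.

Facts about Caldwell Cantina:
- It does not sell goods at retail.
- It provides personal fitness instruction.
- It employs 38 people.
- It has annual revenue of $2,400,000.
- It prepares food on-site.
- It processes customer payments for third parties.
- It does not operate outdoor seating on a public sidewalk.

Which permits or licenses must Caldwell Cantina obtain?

None

1. does not operate outdoor seating on a public sidewalk → Sidewalk Use Permit not required.
2. does not operate outdoor seating on a public sidewalk → Trade Registration not required.
3. does not operate outdoor seating on a public sidewalk → Sidewalk Use Registration not required.
4. does not operate outdoor seating on a public sidewalk → Compliance Permit not required.
5. prepares food on-site; employees 38 ≤ 58 → Food Service Permit not required.
6. employees 38 < 42 → Compliance Authorization not required.
7. does not operate outdoor seating on a public sidewalk → Standard License not required.
8. processes customer payments for third parties; does not sell goods at retail → General Business License not required.
9. does not sell goods at retail → Retail License not required.
10. revenue $2,400,000 > $1,950,000; employees 38 ≥ 8 → Operating Permit not required.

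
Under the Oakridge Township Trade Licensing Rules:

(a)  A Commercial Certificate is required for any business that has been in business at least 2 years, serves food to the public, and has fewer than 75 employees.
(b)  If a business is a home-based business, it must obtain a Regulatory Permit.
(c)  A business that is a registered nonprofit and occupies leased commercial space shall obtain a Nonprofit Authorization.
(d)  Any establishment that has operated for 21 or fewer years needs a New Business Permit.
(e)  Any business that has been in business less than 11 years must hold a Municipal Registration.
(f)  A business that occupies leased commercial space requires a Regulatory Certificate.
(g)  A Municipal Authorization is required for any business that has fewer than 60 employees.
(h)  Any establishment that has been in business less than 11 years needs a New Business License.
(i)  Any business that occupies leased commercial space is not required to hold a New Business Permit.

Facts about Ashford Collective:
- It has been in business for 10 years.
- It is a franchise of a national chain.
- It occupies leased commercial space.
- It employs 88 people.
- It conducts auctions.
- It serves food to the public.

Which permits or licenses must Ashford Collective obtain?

Municipal Registration, New Business License, Regulatory Certificate

(a) years in business 10 ≥ 2; serves food to the public; employees 88 ≥ 75 → Commercial Certificate not required.
(b) occupies leased commercial space (not: is a home-based business) → Regulatory Permit not required.
(c) is a franchise of a national chain (not: is a registered nonprofit); occupies leased commercial space → Nonprofit Authorization not required.
(d) years in business 10 ≤ 21 → New Business Permit required.
(e) years in business 10 < 11 → Municipal Registration required.
(f) occupies leased commercial space → Regulatory Certificate required.
(g) employees 88 ≥ 60 → Municipal Authorization not required.
(h) years in business 10 < 11 → New Business License required.
(i) occupies leased commercial space → exempt from New Business Permit.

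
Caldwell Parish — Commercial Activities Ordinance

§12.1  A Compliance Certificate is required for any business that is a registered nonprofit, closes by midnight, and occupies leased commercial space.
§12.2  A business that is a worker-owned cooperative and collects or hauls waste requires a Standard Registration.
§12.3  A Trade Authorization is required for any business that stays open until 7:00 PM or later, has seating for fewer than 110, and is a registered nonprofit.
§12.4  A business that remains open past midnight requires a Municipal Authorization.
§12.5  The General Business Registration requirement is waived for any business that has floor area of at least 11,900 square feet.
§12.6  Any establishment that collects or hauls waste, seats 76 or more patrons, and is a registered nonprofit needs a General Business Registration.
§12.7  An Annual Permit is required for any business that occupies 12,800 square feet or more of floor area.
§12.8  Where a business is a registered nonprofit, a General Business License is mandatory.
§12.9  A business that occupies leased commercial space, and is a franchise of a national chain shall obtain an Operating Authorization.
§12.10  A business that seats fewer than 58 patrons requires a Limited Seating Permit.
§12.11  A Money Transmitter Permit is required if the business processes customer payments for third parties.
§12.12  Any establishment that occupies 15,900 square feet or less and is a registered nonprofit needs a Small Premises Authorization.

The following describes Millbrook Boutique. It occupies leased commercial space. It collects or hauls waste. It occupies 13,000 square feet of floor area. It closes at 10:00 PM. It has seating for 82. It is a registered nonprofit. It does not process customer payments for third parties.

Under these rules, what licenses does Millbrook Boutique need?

Annual Permit, Compliance Certificate, General Business License, Small Premises Authorization, Trade Authorization

§12.1 is a registered nonprofit; closes 10:00 PM, at/before midnight; occupies leased commercial space → Compliance Certificate required.
§12.2 is a registered nonprofit (not: is a worker-owned cooperative); collects or hauls waste → Standard Registration not required.
§12.3 closes 10:00 PM, after 7:00 PM; seating 82 < 110; is a registered nonprofit → Trade Authorization required.
§12.4 closes 10:00 PM, at/before midnight → Municipal Authorization not required.
§12.5 floor area 13,000 square feet ≥ 11,900 square feet → exempt from General Business Registration.
§12.6 collects or hauls waste; seating 82 ≥ 76; is a registered nonprofit → General Business Registration required.
§12.7 floor area 13,000 square feet ≥ 12,800 square feet → Annual Permit required.
§12.8 is a registered nonprofit → General Business License required.
§12.9 occupies leased commercial space; is a registered nonprofit (not: is a franchise of a national chain) → Operating Authorization not required.
§12.10 seating 82 ≥ 58 → Limited Seating Permit not required.
§12.11 does not process customer payments for third parties → Money Transmitter Permit not required.
§12.12 floor area 13,000 square feet ≤ 15,900 square feet; is a registered nonprofit → Small Premises Authorization required.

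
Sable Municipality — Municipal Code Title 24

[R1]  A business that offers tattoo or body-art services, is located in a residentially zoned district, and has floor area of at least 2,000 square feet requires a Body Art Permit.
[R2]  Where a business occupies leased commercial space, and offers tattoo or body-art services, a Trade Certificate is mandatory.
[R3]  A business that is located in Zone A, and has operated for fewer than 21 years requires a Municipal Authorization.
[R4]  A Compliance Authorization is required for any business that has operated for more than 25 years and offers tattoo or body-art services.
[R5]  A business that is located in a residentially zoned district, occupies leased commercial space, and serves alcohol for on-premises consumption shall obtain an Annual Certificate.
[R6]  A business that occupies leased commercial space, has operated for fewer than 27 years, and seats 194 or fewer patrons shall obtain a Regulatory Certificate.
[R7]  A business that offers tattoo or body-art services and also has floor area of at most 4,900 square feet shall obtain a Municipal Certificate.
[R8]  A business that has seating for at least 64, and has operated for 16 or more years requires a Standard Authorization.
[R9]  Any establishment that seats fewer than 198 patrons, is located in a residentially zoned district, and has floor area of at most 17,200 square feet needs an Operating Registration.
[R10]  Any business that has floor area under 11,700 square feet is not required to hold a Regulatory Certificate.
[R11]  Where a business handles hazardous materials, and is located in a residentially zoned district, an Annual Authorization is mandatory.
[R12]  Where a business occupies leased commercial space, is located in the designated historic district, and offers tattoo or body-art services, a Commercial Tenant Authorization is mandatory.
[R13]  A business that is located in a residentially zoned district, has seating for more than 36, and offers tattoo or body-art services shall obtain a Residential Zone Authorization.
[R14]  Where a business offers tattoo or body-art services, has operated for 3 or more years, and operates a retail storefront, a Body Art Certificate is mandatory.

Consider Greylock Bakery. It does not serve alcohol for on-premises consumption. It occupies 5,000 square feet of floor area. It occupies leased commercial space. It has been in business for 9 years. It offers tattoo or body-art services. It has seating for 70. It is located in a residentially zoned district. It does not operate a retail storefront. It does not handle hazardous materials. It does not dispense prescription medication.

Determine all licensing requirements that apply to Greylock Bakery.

Body Art Permit, Operating Registration, Residential Zone Authorization, Trade Certificate

[R1] offers tattoo or body-art services; is located in a residentially zoned district; floor area 5,000 square feet ≥ 2,000 square feet → Body Art Permit required.
[R2] occupies leased commercial space; offers tattoo or body-art services → Trade Certificate required.
[R3] is located in a residentially zoned district (not: is located in Zone A); years in business 9 < 21 → Municipal Authorization not required.
[R4] years in business 9 ≤ 25; offers tattoo or body-art services → Compliance Authorization not required.
[R5] is located in a residentially zoned district; occupies leased commercial space; does not serve alcohol for on-premises consumption → Annual Certificate not required.
[R6] occupies leased commercial space; years in business 9 < 27; seating 70 ≤ 194 → Regulatory Certificate required.
[R7] offers tattoo or body-art services; floor area 5,000 square feet > 4,900 square feet → Municipal Certificate not required.
[R8] seating 70 ≥ 64; years in business 9 < 16 → Standard Authorization not required.
[R9] seating 70 < 198; is located in a residentially zoned district; floor area 5,000 square feet ≤ 17,200 square feet → Operating Registration required.
[R10] floor area 5,000 square feet < 11,700 square feet → exempt from Regulatory Certificate.
[R11] does not handle hazardous materials; is located in a residentially zoned district → Annual Authorization not required.
[R12] occupies leased commercial space; is located in a residentially zoned district (not: is located in the designated historic district); offers tattoo or body-art services → Commercial Tenant Authorization not required.
[R13] is located in a residentially zoned district; seating 70 > 36; offers tattoo or body-art services → Residential Zone Authorization required.
[R14] offers tattoo or body-art services; years in business 9 ≥ 3; does not operate a retail storefront → Body Art Certificate not required.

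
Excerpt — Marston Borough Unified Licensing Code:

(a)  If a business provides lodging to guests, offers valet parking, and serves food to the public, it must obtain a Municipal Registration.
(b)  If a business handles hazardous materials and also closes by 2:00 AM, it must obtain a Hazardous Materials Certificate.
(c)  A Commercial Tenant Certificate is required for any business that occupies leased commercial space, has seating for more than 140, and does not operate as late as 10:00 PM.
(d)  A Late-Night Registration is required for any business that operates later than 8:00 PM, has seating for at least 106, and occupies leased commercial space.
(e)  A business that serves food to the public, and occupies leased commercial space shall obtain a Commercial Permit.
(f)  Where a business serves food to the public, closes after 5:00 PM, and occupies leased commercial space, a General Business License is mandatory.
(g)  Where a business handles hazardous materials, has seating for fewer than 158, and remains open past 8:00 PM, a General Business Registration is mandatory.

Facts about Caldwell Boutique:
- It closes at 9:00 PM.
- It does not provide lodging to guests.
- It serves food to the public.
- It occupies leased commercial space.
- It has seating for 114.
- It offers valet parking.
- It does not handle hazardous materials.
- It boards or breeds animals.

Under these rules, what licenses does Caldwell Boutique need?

(a) does not provide lodging to guests; offers valet parking; serves food to the public → Municipal Registration not required.
(b) does not handle hazardous materials; closes 9:00 PM, at/before 2:00 AM → Hazardous Materials Certificate not required.
(c) occupies leased commercial space; seating 114 ≤ 140; closes 9:00 PM, at/before 10:00 PM → Commercial Tenant Certificate not required.
(d) closes 9:00 PM, after 8:00 PM; seating 114 ≥ 106; occupies leased commercial space → Late-Night Registration required.
(e) serves food to the public; occupies leased commercial space → Commercial Permit required.
(f) serves food to the public; closes 9:00 PM, after 5:00 PM; occupies leased commercial space → General Business License required.
(g) does not handle hazardous materials; seating 114 < 158; closes 9:00 PM, after 8:00 PM → General Business Registration not required.

Commercial Permit, General Business License, Late-Night Registration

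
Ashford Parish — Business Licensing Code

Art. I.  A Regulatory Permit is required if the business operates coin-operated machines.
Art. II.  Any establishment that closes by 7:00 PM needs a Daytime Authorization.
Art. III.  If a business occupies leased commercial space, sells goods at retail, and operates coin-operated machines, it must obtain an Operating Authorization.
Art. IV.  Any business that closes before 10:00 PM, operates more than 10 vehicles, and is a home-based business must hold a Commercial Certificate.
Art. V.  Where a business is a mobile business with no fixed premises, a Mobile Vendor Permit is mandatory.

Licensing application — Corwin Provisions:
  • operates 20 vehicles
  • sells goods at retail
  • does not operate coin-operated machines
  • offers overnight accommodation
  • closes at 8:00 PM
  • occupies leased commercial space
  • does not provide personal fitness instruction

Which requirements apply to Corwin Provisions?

Art. I. does not operate coin-operated machines → Regulatory Permit not required.
Art. II. closes 8:00 PM, after 7:00 PM → Daytime Authorization not required.
Art. III. occupies leased commercial space; sells goods at retail; does not operate coin-operated machines → Operating Authorization not required.
Art. IV. closes 8:00 PM, at/before 10:00 PM; vehicles 20 > 10; occupies leased commercial space (not: is a home-based business) → Commercial Certificate not required.
Art. V. occupies leased commercial space (not: is a mobile business with no fixed premises) → Mobile Vendor Permit not required.

None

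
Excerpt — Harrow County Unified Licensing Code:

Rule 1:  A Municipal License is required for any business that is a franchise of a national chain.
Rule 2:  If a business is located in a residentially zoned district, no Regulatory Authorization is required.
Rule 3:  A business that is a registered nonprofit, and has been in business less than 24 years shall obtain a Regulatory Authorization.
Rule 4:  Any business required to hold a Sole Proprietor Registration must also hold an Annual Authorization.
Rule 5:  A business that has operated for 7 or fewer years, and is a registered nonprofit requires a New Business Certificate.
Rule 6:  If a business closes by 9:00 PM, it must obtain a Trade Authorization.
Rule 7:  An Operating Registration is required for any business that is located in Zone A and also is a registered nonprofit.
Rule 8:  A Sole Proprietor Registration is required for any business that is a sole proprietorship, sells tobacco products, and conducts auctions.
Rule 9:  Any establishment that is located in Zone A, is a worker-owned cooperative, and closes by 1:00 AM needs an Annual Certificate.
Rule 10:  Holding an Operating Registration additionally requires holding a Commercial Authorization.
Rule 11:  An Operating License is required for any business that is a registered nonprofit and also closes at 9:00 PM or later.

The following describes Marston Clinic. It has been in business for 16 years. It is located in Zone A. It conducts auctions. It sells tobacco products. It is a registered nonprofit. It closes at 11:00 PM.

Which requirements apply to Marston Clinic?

Rule 1: is a registered nonprofit (not: is a franchise of a national chain) → Municipal License not required.
Rule 2: is located in Zone A (not: is located in a residentially zoned district) → Regulatory Authorization exemption does not apply.
Rule 3: is a registered nonprofit; years in business 16 < 24 → Regulatory Authorization required.
Rule 4: Sole Proprietor Registration is not required → no effect.
Rule 5: years in business 16 > 7; is a registered nonprofit → New Business Certificate not required.
Rule 6: closes 11:00 PM, after 9:00 PM → Trade Authorization not required.
Rule 7: is located in Zone A; is a registered nonprofit → Operating Registration required.
Rule 8: is a registered nonprofit (not: is a sole proprietorship); sells tobacco products; conducts auctions → Sole Proprietor Registration not required.
Rule 9: is located in Zone A; is a registered nonprofit (not: is a worker-owned cooperative); closes 11:00 PM, at/before 1:00 AM → Annual Certificate not required.
Rule 10: Operating Registration is required → Commercial Authorization also required.
Rule 11: is a registered nonprofit; closes 11:00 PM, after 9:00 PM → Operating License required.

Commercial Authorization, Operating License, Operating Registration, Regulatory Authorization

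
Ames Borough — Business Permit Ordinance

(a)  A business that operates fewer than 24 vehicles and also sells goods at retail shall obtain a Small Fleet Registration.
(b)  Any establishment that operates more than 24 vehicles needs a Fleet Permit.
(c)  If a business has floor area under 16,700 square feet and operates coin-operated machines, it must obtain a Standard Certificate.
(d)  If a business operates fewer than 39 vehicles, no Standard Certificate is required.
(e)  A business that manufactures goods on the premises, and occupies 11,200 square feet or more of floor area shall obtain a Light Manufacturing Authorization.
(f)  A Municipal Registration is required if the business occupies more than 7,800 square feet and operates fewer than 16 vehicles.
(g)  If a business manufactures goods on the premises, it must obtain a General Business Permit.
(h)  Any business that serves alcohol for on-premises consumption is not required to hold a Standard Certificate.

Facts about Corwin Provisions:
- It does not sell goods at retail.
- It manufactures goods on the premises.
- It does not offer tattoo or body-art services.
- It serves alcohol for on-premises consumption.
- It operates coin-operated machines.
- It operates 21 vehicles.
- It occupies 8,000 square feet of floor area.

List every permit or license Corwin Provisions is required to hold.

(a) vehicles 21 < 24; does not sell goods at retail → Small Fleet Registration not required.
(b) vehicles 21 ≤ 24 → Fleet Permit not required.
(c) floor area 8,000 square feet < 16,700 square feet; operates coin-operated machines → Standard Certificate required.
(d) vehicles 21 < 39 → exempt from Standard Certificate.
(e) manufactures goods on the premises; floor area 8,000 square feet < 11,200 square feet → Light Manufacturing Authorization not required.
(f) floor area 8,000 square feet > 7,800 square feet; vehicles 21 ≥ 16 → Municipal Registration not required.
(g) manufactures goods on the premises → General Business Permit required.
(h) serves alcohol for on-premises consumption → exempt from Standard Certificate.

General Business Permit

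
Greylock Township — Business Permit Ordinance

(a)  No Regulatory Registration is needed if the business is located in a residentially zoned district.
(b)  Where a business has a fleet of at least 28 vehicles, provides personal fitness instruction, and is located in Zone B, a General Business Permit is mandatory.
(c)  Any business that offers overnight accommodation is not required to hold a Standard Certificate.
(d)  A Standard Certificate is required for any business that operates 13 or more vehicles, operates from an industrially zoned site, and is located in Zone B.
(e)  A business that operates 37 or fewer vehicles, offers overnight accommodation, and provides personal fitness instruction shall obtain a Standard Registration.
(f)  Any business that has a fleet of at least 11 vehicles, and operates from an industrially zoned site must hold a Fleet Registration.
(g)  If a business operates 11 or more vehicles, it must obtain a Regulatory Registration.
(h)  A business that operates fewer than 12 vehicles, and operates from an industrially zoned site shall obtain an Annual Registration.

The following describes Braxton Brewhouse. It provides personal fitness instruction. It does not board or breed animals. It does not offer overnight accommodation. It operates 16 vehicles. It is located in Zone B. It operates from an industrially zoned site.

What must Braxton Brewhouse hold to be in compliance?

(a) is located in Zone B (not: is located in a residentially zoned district) → Regulatory Registration exemption does not apply.
(b) vehicles 16 < 28; provides personal fitness instruction; is located in Zone B → General Business Permit not required.
(c) does not offer overnight accommodation → Standard Certificate exemption does not apply.
(d) vehicles 16 ≥ 13; operates from an industrially zoned site; is located in Zone B → Standard Certificate required.
(e) vehicles 16 ≤ 37; does not offer overnight accommodation; provides personal fitness instruction → Standard Registration not required.
(f) vehicles 16 ≥ 11; operates from an industrially zoned site → Fleet Registration required.
(g) vehicles 16 ≥ 11 → Regulatory Registration required.
(h) vehicles 16 ≥ 12; operates from an industrially zoned site → Annual Registration not required.

Fleet Registration, Regulatory Registration, Standard Certificate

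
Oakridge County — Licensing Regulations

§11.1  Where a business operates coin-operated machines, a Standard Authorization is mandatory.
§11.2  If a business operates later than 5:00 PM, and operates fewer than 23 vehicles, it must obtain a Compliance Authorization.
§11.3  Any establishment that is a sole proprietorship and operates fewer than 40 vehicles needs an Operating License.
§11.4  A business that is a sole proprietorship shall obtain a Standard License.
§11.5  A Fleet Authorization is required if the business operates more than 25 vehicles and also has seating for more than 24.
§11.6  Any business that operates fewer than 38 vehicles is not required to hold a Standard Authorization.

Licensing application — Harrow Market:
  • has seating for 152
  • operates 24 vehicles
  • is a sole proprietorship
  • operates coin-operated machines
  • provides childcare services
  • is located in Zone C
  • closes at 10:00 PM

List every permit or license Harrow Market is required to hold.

Operating License, Standard License

§11.1 operates coin-operated machines → Standard Authorization required.
§11.2 closes 10:00 PM, after 5:00 PM; vehicles 24 ≥ 23 → Compliance Authorization not required.
§11.3 is a sole proprietorship; vehicles 24 < 40 → Operating License required.
§11.4 is a sole proprietorship → Standard License required.
§11.5 vehicles 24 ≤ 25; seating 152 > 24 → Fleet Authorization not required.
§11.6 vehicles 24 < 38 → exempt from Standard Authorization.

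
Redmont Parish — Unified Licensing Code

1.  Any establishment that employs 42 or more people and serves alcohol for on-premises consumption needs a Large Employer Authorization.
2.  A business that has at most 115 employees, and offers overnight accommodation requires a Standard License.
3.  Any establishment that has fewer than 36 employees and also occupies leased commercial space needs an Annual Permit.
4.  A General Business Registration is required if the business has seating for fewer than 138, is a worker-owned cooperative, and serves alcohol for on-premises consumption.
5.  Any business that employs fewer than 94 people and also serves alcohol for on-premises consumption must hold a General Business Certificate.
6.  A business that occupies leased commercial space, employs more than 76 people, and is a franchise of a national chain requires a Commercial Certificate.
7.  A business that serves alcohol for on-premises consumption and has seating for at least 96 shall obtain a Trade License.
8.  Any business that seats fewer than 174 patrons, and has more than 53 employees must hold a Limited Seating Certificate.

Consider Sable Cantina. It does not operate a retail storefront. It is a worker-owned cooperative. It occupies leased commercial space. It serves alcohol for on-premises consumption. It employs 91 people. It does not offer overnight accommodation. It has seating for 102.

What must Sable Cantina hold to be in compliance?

1. employees 91 ≥ 42; serves alcohol for on-premises consumption → Large Employer Authorization required.
2. employees 91 ≤ 115; does not offer overnight accommodation → Standard License not required.
3. employees 91 ≥ 36; occupies leased commercial space → Annual Permit not required.
4. seating 102 < 138; is a worker-owned cooperative; serves alcohol for on-premises consumption → General Business Registration required.
5. employees 91 < 94; serves alcohol for on-premises consumption → General Business Certificate required.
6. occupies leased commercial space; employees 91 > 76; is a worker-owned cooperative (not: is a franchise of a national chain) → Commercial Certificate not required.
7. serves alcohol for on-premises consumption; seating 102 ≥ 96 → Trade License required.
8. seating 102 < 174; employees 91 > 53 → Limited Seating Certificate required.

General Business Certificate, General Business Registration, Large Employer Authorization, Limited Seating Certificate, Trade License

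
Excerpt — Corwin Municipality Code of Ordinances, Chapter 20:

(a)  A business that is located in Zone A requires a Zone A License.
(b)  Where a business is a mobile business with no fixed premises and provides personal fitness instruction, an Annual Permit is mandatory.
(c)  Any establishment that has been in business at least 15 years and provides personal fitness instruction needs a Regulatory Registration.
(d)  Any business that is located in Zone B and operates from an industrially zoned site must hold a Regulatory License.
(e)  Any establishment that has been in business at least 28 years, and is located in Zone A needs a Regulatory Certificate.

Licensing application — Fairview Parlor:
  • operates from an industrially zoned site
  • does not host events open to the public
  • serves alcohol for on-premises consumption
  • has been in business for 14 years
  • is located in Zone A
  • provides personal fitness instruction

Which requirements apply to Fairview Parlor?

(a) is located in Zone A → Zone A License required.
(b) operates from an industrially zoned site (not: is a mobile business with no fixed premises); provides personal fitness instruction → Annual Permit not required.
(c) years in business 14 < 15; provides personal fitness instruction → Regulatory Registration not required.
(d) is located in Zone A (not: is located in Zone B); operates from an industrially zoned site → Regulatory License not required.
(e) years in business 14 < 28; is located in Zone A → Regulatory Certificate not required.

Zone A License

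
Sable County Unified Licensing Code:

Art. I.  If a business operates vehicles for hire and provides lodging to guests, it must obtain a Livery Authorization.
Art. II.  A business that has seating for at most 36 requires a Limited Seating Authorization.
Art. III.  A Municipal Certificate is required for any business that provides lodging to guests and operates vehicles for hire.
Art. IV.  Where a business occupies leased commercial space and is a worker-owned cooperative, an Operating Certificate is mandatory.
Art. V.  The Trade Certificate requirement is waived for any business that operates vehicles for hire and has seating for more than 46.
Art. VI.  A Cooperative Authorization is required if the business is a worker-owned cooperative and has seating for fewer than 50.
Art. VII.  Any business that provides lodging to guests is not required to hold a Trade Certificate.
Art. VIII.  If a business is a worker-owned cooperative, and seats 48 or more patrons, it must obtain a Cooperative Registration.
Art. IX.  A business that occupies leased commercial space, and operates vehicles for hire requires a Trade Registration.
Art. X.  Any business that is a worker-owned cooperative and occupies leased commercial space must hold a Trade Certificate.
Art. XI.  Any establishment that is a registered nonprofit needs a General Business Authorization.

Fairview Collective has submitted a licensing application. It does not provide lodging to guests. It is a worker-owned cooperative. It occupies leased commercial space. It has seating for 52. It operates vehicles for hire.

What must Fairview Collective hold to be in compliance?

Cooperative Registration, Operating Certificate, Trade Registration

Art. I. operates vehicles for hire; does not provide lodging to guests → Livery Authorization not required.
Art. II. seating 52 > 36 → Limited Seating Authorization not required.
Art. III. does not provide lodging to guests; operates vehicles for hire → Municipal Certificate not required.
Art. IV. occupies leased commercial space; is a worker-owned cooperative → Operating Certificate required.
Art. V. operates vehicles for hire; seating 52 > 46 → exempt from Trade Certificate.
Art. VI. is a worker-owned cooperative; seating 52 ≥ 50 → Cooperative Authorization not required.
Art. VII. does not provide lodging to guests → Trade Certificate exemption does not apply.
Art. VIII. is a worker-owned cooperative; seating 52 ≥ 48 → Cooperative Registration required.
Art. IX. occupies leased commercial space; operates vehicles for hire → Trade Registration required.
Art. X. is a worker-owned cooperative; occupies leased commercial space → Trade Certificate required.
Art. XI. is a worker-owned cooperative (not: is a registered nonprofit) → General Business Authorization not required.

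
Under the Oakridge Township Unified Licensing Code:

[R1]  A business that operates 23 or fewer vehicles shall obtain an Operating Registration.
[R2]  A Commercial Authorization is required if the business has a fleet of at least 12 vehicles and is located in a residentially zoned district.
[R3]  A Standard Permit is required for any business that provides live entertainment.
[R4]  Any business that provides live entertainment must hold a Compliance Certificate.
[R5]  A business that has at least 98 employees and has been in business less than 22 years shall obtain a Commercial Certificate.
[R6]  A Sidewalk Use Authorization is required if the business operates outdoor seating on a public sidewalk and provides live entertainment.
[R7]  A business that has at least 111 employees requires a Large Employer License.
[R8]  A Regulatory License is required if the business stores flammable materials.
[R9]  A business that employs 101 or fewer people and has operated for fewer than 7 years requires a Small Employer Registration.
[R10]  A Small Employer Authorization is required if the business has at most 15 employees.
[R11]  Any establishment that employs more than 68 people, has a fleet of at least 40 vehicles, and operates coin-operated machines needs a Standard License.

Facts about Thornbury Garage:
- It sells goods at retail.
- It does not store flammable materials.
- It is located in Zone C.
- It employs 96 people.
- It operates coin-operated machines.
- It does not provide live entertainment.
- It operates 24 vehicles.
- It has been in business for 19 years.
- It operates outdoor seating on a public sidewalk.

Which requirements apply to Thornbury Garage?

[R1] vehicles 24 > 23 → Operating Registration not required.
[R2] vehicles 24 ≥ 12; is located in Zone C (not: is located in a residentially zoned district) → Commercial Authorization not required.
[R3] does not provide live entertainment → Standard Permit not required.
[R4] does not provide live entertainment → Compliance Certificate not required.
[R5] employees 96 < 98; years in business 19 < 22 → Commercial Certificate not required.
[R6] operates outdoor seating on a public sidewalk; does not provide live entertainment → Sidewalk Use Authorization not required.
[R7] employees 96 < 111 → Large Employer License not required.
[R8] does not store flammable materials → Regulatory License not required.
[R9] employees 96 ≤ 101; years in business 19 ≥ 7 → Small Employer Registration not required.
[R10] employees 96 > 15 → Small Employer Authorization not required.
[R11] employees 96 > 68; vehicles 24 < 40; operates coin-operated machines → Standard License not required.

None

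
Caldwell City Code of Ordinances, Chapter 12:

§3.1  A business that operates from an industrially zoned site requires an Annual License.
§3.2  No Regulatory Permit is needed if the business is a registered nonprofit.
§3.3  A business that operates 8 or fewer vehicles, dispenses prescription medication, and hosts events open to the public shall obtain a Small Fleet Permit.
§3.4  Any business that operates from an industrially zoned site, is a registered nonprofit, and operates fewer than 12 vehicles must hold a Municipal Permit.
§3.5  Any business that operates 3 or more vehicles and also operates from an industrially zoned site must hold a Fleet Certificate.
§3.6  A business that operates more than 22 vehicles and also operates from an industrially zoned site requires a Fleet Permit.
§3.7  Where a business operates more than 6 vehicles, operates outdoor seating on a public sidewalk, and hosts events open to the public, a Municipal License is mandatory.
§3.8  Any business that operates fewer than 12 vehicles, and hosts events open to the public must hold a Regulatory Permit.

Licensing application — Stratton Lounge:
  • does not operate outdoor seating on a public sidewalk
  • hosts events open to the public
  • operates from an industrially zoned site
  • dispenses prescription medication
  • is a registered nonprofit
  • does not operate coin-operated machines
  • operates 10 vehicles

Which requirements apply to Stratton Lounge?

§3.1 operates from an industrially zoned site → Annual License required.
§3.2 is a registered nonprofit → exempt from Regulatory Permit.
§3.3 vehicles 10 > 8; dispenses prescription medication; hosts events open to the public → Small Fleet Permit not required.
§3.4 operates from an industrially zoned site; is a registered nonprofit; vehicles 10 < 12 → Municipal Permit required.
§3.5 vehicles 10 ≥ 3; operates from an industrially zoned site → Fleet Certificate required.
§3.6 vehicles 10 ≤ 22; operates from an industrially zoned site → Fleet Permit not required.
§3.7 vehicles 10 > 6; does not operate outdoor seating on a public sidewalk; hosts events open to the public → Municipal License not required.
§3.8 vehicles 10 < 12; hosts events open to the public → Regulatory Permit required.

Annual License, Fleet Certificate, Municipal Permit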